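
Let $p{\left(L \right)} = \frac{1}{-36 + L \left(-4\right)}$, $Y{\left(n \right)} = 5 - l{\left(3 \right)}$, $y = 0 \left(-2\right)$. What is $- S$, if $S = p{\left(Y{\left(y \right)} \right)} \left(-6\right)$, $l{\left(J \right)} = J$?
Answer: $- \frac{3}{22} \approx -0.13636$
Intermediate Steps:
$y = 0$
$Y{\left(n \right)} = 2$ ($Y{\left(n \right)} = 5 - 3 = 2$)
$p{\left(L \right)} = \frac{1}{-36 - 4 L}$
$S = \frac{3}{22}$ ($S = - \frac{1}{36 + 4 \cdot 2} \left(-6\right) = - \frac{1}{36 + 8} \left(-6\right) = - \frac{1}{44} \left(-6\right) = \left(-1\right) \frac{1}{44} \left(-6\right) = \left(- \frac{1}{44}\right) \left(-6\right) = \frac{3}{22} \approx 0.13636$)
$- S = \left(-1\right) \frac{3}{22} = - \frac{3}{22}$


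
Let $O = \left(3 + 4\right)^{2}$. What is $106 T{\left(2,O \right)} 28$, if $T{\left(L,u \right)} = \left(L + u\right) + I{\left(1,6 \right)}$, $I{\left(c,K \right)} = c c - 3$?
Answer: $145432$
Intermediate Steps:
$I{\left(c,K \right)} = -3 + c^{2}$ ($I{\left(c,K \right)} = c^{2} - 3 = -3 + c^{2}$)
$O = 49$ ($O = 7^{2} = 49$)
$T{\left(L,u \right)} = -2 + L + u$ ($T{\left(L,u \right)} = \left(L + u\right) - \left(3 - 1^{2}\right) = \left(L + u\right) + \left(-3 + 1\right) = \left(L + u\right) - 2 = -2 + L + u$)
$106 T{\left(2,O \right)} 28 = 106 \left(-2 + 2 + 49\right) 28 = 106 \cdot 49 \cdot 28 = 5194 \cdot 28 = 145432$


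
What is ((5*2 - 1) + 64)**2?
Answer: 5329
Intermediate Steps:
((5*2 - 1) + 64)**2 = ((10 - 1) + 64)**2 = (9 + 64)**2 = 73**2 = 5329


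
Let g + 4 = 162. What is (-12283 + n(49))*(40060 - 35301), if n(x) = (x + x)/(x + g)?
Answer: -12099676597/207 ≈ -5.8453e+7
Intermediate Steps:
g = 158 (g = -4 + 162 = 158)
n(x) = 2*x/(158 + x) (n(x) = (x + x)/(x + 158) = (2*x)/(158 + x) = 2*x/(158 + x))
(-12283 + n(49))*(40060 - 35301) = (-12283 + 2*49/(158 + 49))*(40060 - 35301) = (-12283 + 2*49/207)*4759 = (-12283 + 2*49*(1/207))*4759 = (-12283 + 98/207)*4759 = -2542483/207*4759 = -12099676597/207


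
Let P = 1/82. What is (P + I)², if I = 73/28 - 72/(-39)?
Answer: 4441289449/222725776 ≈ 19.941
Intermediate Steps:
I = 1621/364 (I = 73*(1/28) - 72*(-1/39) = 73/28 + 24/13 = 1621/364 ≈ 4.4533)
P = 1/82 ≈ 0.012195
(P + I)² = (1/82 + 1621/364)² = (66643/14924)² = 4441289449/222725776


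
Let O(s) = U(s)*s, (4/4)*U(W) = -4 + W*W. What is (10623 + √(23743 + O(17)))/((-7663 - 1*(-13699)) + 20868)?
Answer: 3541/8968 + √7147/13452 ≈ 0.40113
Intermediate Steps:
U(W) = -4 + W² (U(W) = -4 + W*W = -4 + W²)
O(s) = s*(-4 + s²) (O(s) = (-4 + s²)*s = s*(-4 + s²))
(10623 + √(23743 + O(17)))/((-7663 - 1*(-13699)) + 20868) = (10623 + √(23743 + 17*(-4 + 17²)))/((-7663 - 1*(-13699)) + 20868) = (10623 + √(23743 + 17*(-4 + 289)))/((-7663 + 13699) + 20868) = (10623 + √(23743 + 17*285))/(6036 + 20868) = (10623 + √(23743 + 4845))/26904 = (10623 + √28588)*(1/26904) = (10623 + 2*√7147)*(1/26904) = 3541/8968 + √7147/13452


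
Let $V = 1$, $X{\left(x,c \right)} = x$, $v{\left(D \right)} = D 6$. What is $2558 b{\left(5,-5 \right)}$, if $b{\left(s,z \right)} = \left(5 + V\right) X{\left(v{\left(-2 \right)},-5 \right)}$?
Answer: $-184176$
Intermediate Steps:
$v{\left(D \right)} = 6 D$
$b{\left(s,z \right)} = -72$ ($b{\left(s,z \right)} = \left(5 + 1\right) 6 \left(-2\right) = 6 \left(-12\right) = -72$)
$2558 b{\left(5,-5 \right)} = 2558 \left(-72\right) = -184176$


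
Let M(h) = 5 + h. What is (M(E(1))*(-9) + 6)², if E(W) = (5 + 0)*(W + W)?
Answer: 16641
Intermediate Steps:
E(W) = 10*W (E(W) = 5*(2*W) = 10*W)
(M(E(1))*(-9) + 6)² = ((5 + 10*1)*(-9) + 6)² = ((5 + 10)*(-9) + 6)² = (15*(-9) + 6)² = (-135 + 6)² = (-129)² = 16641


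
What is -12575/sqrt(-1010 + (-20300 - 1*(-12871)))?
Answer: 12575*I*sqrt(8439)/8439 ≈ 136.89*I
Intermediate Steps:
-12575/sqrt(-1010 + (-20300 - 1*(-12871))) = -12575/sqrt(-1010 + (-20300 + 12871)) = -12575/sqrt(-1010 - 7429) = -12575*(-I*sqrt(8439)/8439) = -(-12575)*I*sqrt(8439)/8439 = 12575*I*sqrt(8439)/8439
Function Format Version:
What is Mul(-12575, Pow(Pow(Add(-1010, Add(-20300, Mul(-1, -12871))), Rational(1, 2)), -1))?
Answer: Mul(Rational(12575, 8439), I, Pow(8439, Rational(1, 2))) ≈ Mul(136.89, I)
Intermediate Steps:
Mul(-12575, Pow(Pow(Add(-1010, Add(-20300, Mul(-1, -12871))), Rational(1, 2)), -1)) = Mul(-12575, Pow(Pow(Add(-1010, Add(-20300, 12871)), Rational(1, 2)), -1)) = Mul(-12575, Pow(Pow(Add(-1010, -7429), Rational(1, 2)), -1)) = Mul(-12575, Pow(Pow(-8439, Rational(1, 2)), -1)) = Mul(-12575, Pow(Mul(I, Pow(8439, Rational(1, 2))), -1)) = Mul(-12575, Mul(Rational(-1, 8439), I, Pow(8439, Rational(1, 2)))) = Mul(Rational(12575, 8439), I, Pow(8439, Rational(1, 2)))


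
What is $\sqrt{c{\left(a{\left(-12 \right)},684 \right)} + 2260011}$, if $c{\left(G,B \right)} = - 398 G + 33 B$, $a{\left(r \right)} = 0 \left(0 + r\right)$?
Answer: $\sqrt{2282583} \approx 1510.8$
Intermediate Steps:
$a{\left(r \right)} = 0$ ($a{\left(r \right)} = 0 r = 0$)
$\sqrt{c{\left(a{\left(-12 \right)},684 \right)} + 2260011} = \sqrt{\left(\left(-398\right) 0 + 33 \cdot 684\right) + 2260011} = \sqrt{\left(0 + 22572\right) + 2260011} = \sqrt{22572 + 2260011} = \sqrt{2282583}$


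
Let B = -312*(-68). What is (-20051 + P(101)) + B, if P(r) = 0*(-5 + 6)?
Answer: 1165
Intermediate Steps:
B = 21216
P(r) = 0 (P(r) = 0*1 = 0)
(-20051 + P(101)) + B = (-20051 + 0) + 21216 = -20051 + 21216 = 1165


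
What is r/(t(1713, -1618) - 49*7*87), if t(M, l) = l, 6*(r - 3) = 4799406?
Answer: -799904/31459 ≈ -25.427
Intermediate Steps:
r = 799904 (r = 3 + (1/6)*4799406 = 3 + 799901 = 799904)
r/(t(1713, -1618) - 49*7*87) = 799904/(-1618 - 49*7*87) = 799904/(-1618 - 343*87) = 799904/(-1618 - 1*29841) = 799904/(-1618 - 29841) = 799904/(-31459) = 799904*(-1/31459) = -799904/31459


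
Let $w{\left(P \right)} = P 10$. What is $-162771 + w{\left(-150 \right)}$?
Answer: $-164271$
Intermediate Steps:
$w{\left(P \right)} = 10 P$
$-162771 + w{\left(-150 \right)} = -162771 + 10 \left(-150\right) = -162771 - 1500 = -164271$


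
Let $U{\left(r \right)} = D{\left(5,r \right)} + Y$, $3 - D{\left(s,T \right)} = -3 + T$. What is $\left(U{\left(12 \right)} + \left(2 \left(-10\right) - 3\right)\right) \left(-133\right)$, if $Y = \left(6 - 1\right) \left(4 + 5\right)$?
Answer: $-2128$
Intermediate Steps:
$D{\left(s,T \right)} = 6 - T$ ($D{\left(s,T \right)} = 3 - \left(-3 + T\right) = 6 - T$)
$Y = 45$ ($Y = 5 \cdot 9 = 45$)
$U{\left(r \right)} = 51 - r$ ($U{\left(r \right)} = \left(6 - r\right) + 45 = 51 - r$)
$\left(U{\left(12 \right)} + \left(2 \left(-10\right) - 3\right)\right) \left(-133\right) = \left(\left(51 - 12\right) + \left(2 \left(-10\right) - 3\right)\right) \left(-133\right) = \left(\left(51 - 12\right) - 23\right) \left(-133\right) = \left(39 - 23\right) \left(-133\right) = 16 \left(-133\right) = -2128$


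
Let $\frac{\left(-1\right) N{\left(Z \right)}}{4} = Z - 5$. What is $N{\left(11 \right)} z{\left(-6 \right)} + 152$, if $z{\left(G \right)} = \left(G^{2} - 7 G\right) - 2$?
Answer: $-1672$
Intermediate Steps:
$N{\left(Z \right)} = 20 - 4 Z$ ($N{\left(Z \right)} = - 4 \left(Z - 5\right) = - 4 \left(-5 + Z\right) = 20 - 4 Z$)
$z{\left(G \right)} = -2 + G^{2} - 7 G$
$N{\left(11 \right)} z{\left(-6 \right)} + 152 = \left(20 - 44\right) \left(-2 + \left(-6\right)^{2} - -42\right) + 152 = \left(20 - 44\right) \left(-2 + 36 + 42\right) + 152 = \left(-24\right) 76 + 152 = -1824 + 152 = -1672$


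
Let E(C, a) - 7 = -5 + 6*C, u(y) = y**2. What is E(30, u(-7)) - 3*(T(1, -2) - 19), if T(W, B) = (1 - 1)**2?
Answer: 239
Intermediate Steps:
T(W, B) = 0 (T(W, B) = 0**2 = 0)
E(C, a) = 2 + 6*C (E(C, a) = 7 + (-5 + 6*C) = 2 + 6*C)
E(30, u(-7)) - 3*(T(1, -2) - 19) = (2 + 6*30) - 3*(0 - 19) = (2 + 180) - 3*(-19) = 182 + 57 = 239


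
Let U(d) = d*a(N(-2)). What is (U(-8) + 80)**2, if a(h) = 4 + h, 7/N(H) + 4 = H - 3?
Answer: 238144/81 ≈ 2940.1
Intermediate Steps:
N(H) = 7/(-7 + H) (N(H) = 7/(-4 + (H - 3)) = 7/(-4 + (-3 + H)) = 7/(-7 + H))
U(d) = 29*d/9 (U(d) = d*(4 + 7/(-7 - 2)) = d*(4 + 7/(-9)) = d*(4 + 7*(-1/9)) = d*(4 - 7/9) = d*(29/9) = 29*d/9)
(U(-8) + 80)**2 = ((29/9)*(-8) + 80)**2 = (-232/9 + 80)**2 = (488/9)**2 = 238144/81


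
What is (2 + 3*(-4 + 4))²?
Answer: 4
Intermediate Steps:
(2 + 3*(-4 + 4))² = (2 + 3*0)² = (2 + 0)² = 2² = 4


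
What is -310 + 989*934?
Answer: 923416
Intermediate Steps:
-310 + 989*934 = -310 + 923726 = 923416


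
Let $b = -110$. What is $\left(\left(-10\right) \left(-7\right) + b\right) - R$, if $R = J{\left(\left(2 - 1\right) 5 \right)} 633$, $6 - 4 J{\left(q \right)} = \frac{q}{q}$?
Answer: $- \frac{3325}{4} \approx -831.25$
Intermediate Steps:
$J{\left(q \right)} = \frac{5}{4}$ ($J{\left(q \right)} = \frac{3}{2} - \frac{q \frac{1}{q}}{4} = \frac{3}{2} - \frac{1}{4} = \frac{5}{4}$)
$R = \frac{3165}{4}$ ($R = \frac{5}{4} \cdot 633 = \frac{3165}{4} \approx 791.25$)
$\left(\left(-10\right) \left(-7\right) + b\right) - R = \left(\left(-10\right) \left(-7\right) - 110\right) - \frac{3165}{4} = \left(70 - 110\right) - \frac{3165}{4} = -40 - \frac{3165}{4} = - \frac{3325}{4}$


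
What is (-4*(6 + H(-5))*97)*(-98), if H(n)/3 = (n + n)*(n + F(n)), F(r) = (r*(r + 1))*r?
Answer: 120003744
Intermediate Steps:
F(r) = r**2*(1 + r) (F(r) = (r*(1 + r))*r = r**2*(1 + r))
H(n) = 6*n*(n + n**2*(1 + n)) (H(n) = 3*((n + n)*(n + n**2*(1 + n))) = 3*((2*n)*(n + n**2*(1 + n))) = 3*(2*n*(n + n**2*(1 + n))) = 6*n*(n + n**2*(1 + n)))
(-4*(6 + H(-5))*97)*(-98) = (-4*(6 + 6*(-5)**2*(1 - 5*(1 - 5)))*97)*(-98) = (-4*(6 + 6*25*(1 - 5*(-4)))*97)*(-98) = (-4*(6 + 6*25*(1 + 20))*97)*(-98) = (-4*(6 + 6*25*21)*97)*(-98) = (-4*(6 + 3150)*97)*(-98) = (-4*3156*97)*(-98) = -12624*97*(-98) = -1224528*(-98) = 120003744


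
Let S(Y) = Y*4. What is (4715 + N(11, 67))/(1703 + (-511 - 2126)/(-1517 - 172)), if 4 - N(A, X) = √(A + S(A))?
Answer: 2656797/959668 - 563*√55/959668 ≈ 2.7641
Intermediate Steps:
S(Y) = 4*Y
N(A, X) = 4 - √5*√A (N(A, X) = 4 - √(A + 4*A) = 4 - √(5*A) = 4 - √5*√A)
(4715 + N(11, 67))/(1703 + (-511 - 2126)/(-1517 - 172)) = (4715 + (4 - √5*√11))/(1703 + (-511 - 2126)/(-1517 - 172)) = (4715 + (4 - √55))/(1703 - 2637/(-1689)) = (4719 - √55)/(1703 - 2637*(-1/1689)) = (4719 - √55)/(1703 + 879/563) = (4719 - √55)/(959668/563) = (4719 - √55)*(563/959668) = 2656797/959668 - 563*√55/959668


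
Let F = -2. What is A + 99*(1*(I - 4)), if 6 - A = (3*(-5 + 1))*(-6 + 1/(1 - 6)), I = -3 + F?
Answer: -4797/5 ≈ -959.40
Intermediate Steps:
I = -5 (I = -3 - 2 = -5)
A = -342/5 (A = 6 - 3*(-5 + 1)*(-6 + 1/(1 - 6)) = 6 - 3*(-4)*(-6 + 1/(-5)) = 6 - (-12)*(-6 - ⅕) = 6 - (-12)*(-31)/5 = 6 - 1*372/5 = 6 - 372/5 = -342/5 ≈ -68.400)
A + 99*(1*(I - 4)) = -342/5 + 99*(1*(-5 - 4)) = -342/5 + 99*(1*(-9)) = -342/5 + 99*(-9) = -342/5 - 891 = -4797/5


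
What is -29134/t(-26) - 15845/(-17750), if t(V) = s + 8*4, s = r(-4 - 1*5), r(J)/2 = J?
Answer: -7384381/3550 ≈ -2080.1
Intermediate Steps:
r(J) = 2*J
s = -18 (s = 2*(-4 - 1*5) = 2*(-4 - 5) = 2*(-9) = -18)
t(V) = 14 (t(V) = -18 + 8*4 = -18 + 32 = 14)
-29134/t(-26) - 15845/(-17750) = -29134/14 - 15845/(-17750) = -29134*1/14 - 15845*(-1/17750) = -2081 + 3169/3550 = -7384381/3550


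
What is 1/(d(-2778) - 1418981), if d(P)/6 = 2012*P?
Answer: -1/34954997 ≈ -2.8608e-8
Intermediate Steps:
d(P) = 12072*P (d(P) = 6*(2012*P) = 12072*P)
1/(d(-2778) - 1418981) = 1/(12072*(-2778) - 1418981) = 1/(-33536016 - 1418981) = 1/(-34954997) = -1/34954997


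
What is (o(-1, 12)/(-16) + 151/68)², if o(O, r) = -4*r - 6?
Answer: 579121/18496 ≈ 31.311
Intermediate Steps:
o(O, r) = -6 - 4*r
(o(-1, 12)/(-16) + 151/68)² = ((-6 - 4*12)/(-16) + 151/68)² = ((-6 - 48)*(-1/16) + 151*(1/68))² = (-54*(-1/16) + 151/68)² = (27/8 + 151/68)² = (761/136)² = 579121/18496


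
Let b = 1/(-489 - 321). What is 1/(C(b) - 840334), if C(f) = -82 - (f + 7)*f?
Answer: -656100/551396931931 ≈ -1.1899e-6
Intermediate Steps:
b = -1/810 (b = 1/(-810) = -1/810 ≈ -0.0012346)
C(f) = -82 - f*(7 + f) (C(f) = -82 - (7 + f)*f = -82 - f*(7 + f))
1/(C(b) - 840334) = 1/((-82 - (-1/810)² - 7*(-1/810)) - 840334) = 1/((-82 - 1*1/656100 + 7/810) - 840334) = 1/((-82 - 1/656100 + 7/810) - 840334) = 1/(-53794531/656100 - 840334) = 1/(-551396931931/656100) = -656100/551396931931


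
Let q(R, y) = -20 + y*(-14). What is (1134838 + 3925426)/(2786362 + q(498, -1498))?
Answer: 2530132/1403657 ≈ 1.8025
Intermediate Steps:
q(R, y) = -20 - 14*y
(1134838 + 3925426)/(2786362 + q(498, -1498)) = (1134838 + 3925426)/(2786362 + (-20 - 14*(-1498))) = 5060264/(2786362 + (-20 + 20972)) = 5060264/(2786362 + 20952) = 5060264/2807314 = 5060264*(1/2807314) = 2530132/1403657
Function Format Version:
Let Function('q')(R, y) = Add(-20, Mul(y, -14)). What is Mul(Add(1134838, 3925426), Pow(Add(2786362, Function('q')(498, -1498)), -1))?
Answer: Rational(2530132, 1403657) ≈ 1.8025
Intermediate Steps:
Function('q')(R, y) = Add(-20, Mul(-14, y))
Mul(Add(1134838, 3925426), Pow(Add(2786362, Function('q')(498, -1498)), -1)) = Mul(Add(1134838, 3925426), Pow(Add(2786362, Add(-20, Mul(-14, -1498))), -1)) = Mul(5060264, Pow(Add(2786362, Add(-20, 20972)), -1)) = Mul(5060264, Pow(Add(2786362, 20952), -1)) = Mul(5060264, Pow(2807314, -1)) = Mul(5060264, Rational(1, 2807314)) = Rational(2530132, 1403657)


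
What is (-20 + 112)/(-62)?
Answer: -46/31 ≈ -1.4839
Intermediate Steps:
(-20 + 112)/(-62) = 92*(-1/62) = -46/31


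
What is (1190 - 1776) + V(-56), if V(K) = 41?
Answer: -545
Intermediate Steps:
(1190 - 1776) + V(-56) = (1190 - 1776) + 41 = -586 + 41 = -545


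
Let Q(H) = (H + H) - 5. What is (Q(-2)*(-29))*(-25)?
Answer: -6525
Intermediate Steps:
Q(H) = -5 + 2*H (Q(H) = 2*H - 5 = -5 + 2*H)
(Q(-2)*(-29))*(-25) = ((-5 + 2*(-2))*(-29))*(-25) = ((-5 - 4)*(-29))*(-25) = -9*(-29)*(-25) = 261*(-25) = -6525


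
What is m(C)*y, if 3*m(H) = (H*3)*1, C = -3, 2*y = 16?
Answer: -24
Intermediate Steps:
y = 8 (y = (1/2)*16 = 8)
m(H) = H (m(H) = ((H*3)*1)/3 = ((3*H)*1)/3 = (3*H)/3 = H)
m(C)*y = -3*8 = -24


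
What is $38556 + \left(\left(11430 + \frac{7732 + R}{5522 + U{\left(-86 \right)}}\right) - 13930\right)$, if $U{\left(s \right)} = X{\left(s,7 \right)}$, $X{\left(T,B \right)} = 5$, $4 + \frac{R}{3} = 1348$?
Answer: $\frac{199293276}{5527} \approx 36058.0$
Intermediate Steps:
$R = 4032$ ($R = -12 + 3 \cdot 1348 = -12 + 4044 = 4032$)
$U{\left(s \right)} = 5$
$38556 + \left(\left(11430 + \frac{7732 + R}{5522 + U{\left(-86 \right)}}\right) - 13930\right) = 38556 - \left(2500 - \frac{7732 + 4032}{5522 + 5}\right) = 38556 - \left(2500 - \frac{11764}{5527}\right) = 38556 + \left(\left(11430 + 11764 \cdot \frac{1}{5527}\right) - 13930\right) = 38556 + \left(\left(11430 + \frac{11764}{5527}\right) - 13930\right) = 38556 + \left(\frac{63185374}{5527} - 13930\right) = 38556 - \frac{13805736}{5527} = \frac{199293276}{5527}$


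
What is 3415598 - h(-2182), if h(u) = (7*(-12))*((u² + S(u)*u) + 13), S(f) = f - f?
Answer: 403351106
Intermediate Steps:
S(f) = 0
h(u) = -1092 - 84*u² (h(u) = (7*(-12))*((u² + 0*u) + 13) = -84*((u² + 0) + 13) = -84*(u² + 13) = -84*(13 + u²) = -1092 - 84*u²)
3415598 - h(-2182) = 3415598 - (-1092 - 84*(-2182)²) = 3415598 - (-1092 - 84*4761124) = 3415598 - (-1092 - 399934416) = 3415598 - 1*(-399935508) = 3415598 + 399935508 = 403351106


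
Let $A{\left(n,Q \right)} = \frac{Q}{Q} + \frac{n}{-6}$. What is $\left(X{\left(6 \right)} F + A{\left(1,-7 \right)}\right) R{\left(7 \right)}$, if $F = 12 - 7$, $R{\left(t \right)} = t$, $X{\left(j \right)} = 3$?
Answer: $\frac{665}{6} \approx 110.83$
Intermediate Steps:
$A{\left(n,Q \right)} = 1 - \frac{n}{6}$ ($A{\left(n,Q \right)} = 1 + n \left(- \frac{1}{6}\right) = 1 - \frac{n}{6}$)
$F = 5$
$\left(X{\left(6 \right)} F + A{\left(1,-7 \right)}\right) R{\left(7 \right)} = \left(3 \cdot 5 + \left(1 - \frac{1}{6}\right)\right) 7 = \left(15 + \left(1 - \frac{1}{6}\right)\right) 7 = \left(15 + \frac{5}{6}\right) 7 = \frac{95}{6} \cdot 7 = \frac{665}{6}$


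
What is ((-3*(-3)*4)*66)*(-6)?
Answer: -14256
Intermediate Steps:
((-3*(-3)*4)*66)*(-6) = ((9*4)*66)*(-6) = (36*66)*(-6) = 2376*(-6) = -14256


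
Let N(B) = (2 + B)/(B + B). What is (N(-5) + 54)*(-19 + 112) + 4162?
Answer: 92119/10 ≈ 9211.9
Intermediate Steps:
N(B) = (2 + B)/(2*B) (N(B) = (2 + B)/((2*B)) = (2 + B)*(1/(2*B)) = (2 + B)/(2*B))
(N(-5) + 54)*(-19 + 112) + 4162 = ((1/2)*(2 - 5)/(-5) + 54)*(-19 + 112) + 4162 = ((1/2)*(-1/5)*(-3) + 54)*93 + 4162 = (3/10 + 54)*93 + 4162 = (543/10)*93 + 4162 = 50499/10 + 4162 = 92119/10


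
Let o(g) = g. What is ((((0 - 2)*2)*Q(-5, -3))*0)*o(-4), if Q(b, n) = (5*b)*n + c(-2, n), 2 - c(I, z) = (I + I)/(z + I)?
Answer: 0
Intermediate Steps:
c(I, z) = 2 - 2*I/(I + z) (c(I, z) = 2 - (I + I)/(z + I) = 2 - 2*I/(I + z))
Q(b, n) = 2*n/(-2 + n) + 5*b*n (Q(b, n) = (5*b)*n + 2*n/(-2 + n) = 5*b*n + 2*n/(-2 + n) = 2*n/(-2 + n) + 5*b*n)
((((0 - 2)*2)*Q(-5, -3))*0)*o(-4) = ((((0 - 2)*2)*(-3*(2 + 5*(-5)*(-2 - 3))/(-2 - 3)))*0)*(-4) = (((-2*2)*(-3*(2 + 5*(-5)*(-5))/(-5)))*0)*(-4) = (-(-12)*(-1)*(2 + 125)/5*0)*(-4) = (-(-12)*(-1)*127/5*0)*(-4) = (-4*381/5*0)*(-4) = -1524/5*0*(-4) = 0*(-4) = 0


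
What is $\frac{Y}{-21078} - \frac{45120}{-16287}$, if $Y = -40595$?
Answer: $\frac{537403375}{114432462} \approx 4.6963$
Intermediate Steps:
$\frac{Y}{-21078} - \frac{45120}{-16287} = - \frac{40595}{-21078} - \frac{45120}{-16287} = \left(-40595\right) \left(- \frac{1}{21078}\right) - - \frac{15040}{5429} = \frac{40595}{21078} + \frac{15040}{5429} = \frac{537403375}{114432462}$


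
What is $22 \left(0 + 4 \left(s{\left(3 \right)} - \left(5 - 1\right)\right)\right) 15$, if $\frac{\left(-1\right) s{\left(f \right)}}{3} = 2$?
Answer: $-13200$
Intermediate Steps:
$s{\left(f \right)} = -6$ ($s{\left(f \right)} = \left(-3\right) 2 = -6$)
$22 \left(0 + 4 \left(s{\left(3 \right)} - \left(5 - 1\right)\right)\right) 15 = 22 \left(0 + 4 \left(-6 - \left(5 - 1\right)\right)\right) 15 = 22 \left(0 + 4 \left(-6 - 4\right)\right) 15 = 22 \left(0 + 4 \left(-10\right)\right) 15 = 22 \left(0 - 40\right) 15 = 22 \left(-40\right) 15 = \left(-880\right) 15 = -13200$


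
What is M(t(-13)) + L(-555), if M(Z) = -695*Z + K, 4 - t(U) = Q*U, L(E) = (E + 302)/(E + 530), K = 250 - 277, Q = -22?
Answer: 4899328/25 ≈ 1.9597e+5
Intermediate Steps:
K = -27
L(E) = (302 + E)/(530 + E)
t(U) = 4 + 22*U (t(U) = 4 - (-22)*U = 4 + 22*U)
M(Z) = -27 - 695*Z (M(Z) = -695*Z - 27 = -27 - 695*Z)
M(t(-13)) + L(-555) = (-27 - 695*(4 + 22*(-13))) + (302 - 555)/(530 - 555) = (-27 - 695*(4 - 286)) - 253/(-25) = (-27 - 695*(-282)) - 1/25*(-253) = (-27 + 195990) + 253/25 = 195963 + 253/25 = 4899328/25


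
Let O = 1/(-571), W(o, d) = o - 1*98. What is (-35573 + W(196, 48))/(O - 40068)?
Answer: 20256225/22878829 ≈ 0.88537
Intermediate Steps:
W(o, d) = -98 + o (W(o, d) = o - 98 = -98 + o)
O = -1/571 ≈ -0.0017513
(-35573 + W(196, 48))/(O - 40068) = (-35573 + (-98 + 196))/(-1/571 - 40068) = (-35573 + 98)/(-22878829/571) = -35475*(-571/22878829) = 20256225/22878829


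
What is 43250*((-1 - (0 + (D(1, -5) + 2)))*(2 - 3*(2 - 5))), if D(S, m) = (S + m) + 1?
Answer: 0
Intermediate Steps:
D(S, m) = 1 + S + m
43250*((-1 - (0 + (D(1, -5) + 2)))*(2 - 3*(2 - 5))) = 43250*((-1 - (0 + ((1 + 1 - 5) + 2)))*(2 - 3*(2 - 5))) = 43250*((-1 - (0 + (-3 + 2)))*(2 - 3*(-3))) = 43250*((-1 - (0 - 1))*(2 + 9)) = 43250*((-1 - 1*(-1))*11) = 43250*((-1 + 1)*11) = 43250*(0*11) = 43250*0 = 0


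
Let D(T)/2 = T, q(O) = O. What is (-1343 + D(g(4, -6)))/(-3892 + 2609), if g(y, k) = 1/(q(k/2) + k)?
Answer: 12089/11547 ≈ 1.0469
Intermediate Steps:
g(y, k) = 2/(3*k) (g(y, k) = 1/(k/2 + k) = 1/(3*k/2) = 2/(3*k))
D(T) = 2*T
(-1343 + D(g(4, -6)))/(-3892 + 2609) = (-1343 + 2*((⅔)/(-6)))/(-3892 + 2609) = (-1343 + 2*((⅔)*(-⅙)))/(-1283) = (-1343 + 2*(-⅑))*(-1/1283) = (-1343 - 2/9)*(-1/1283) = -12089/9*(-1/1283) = 12089/11547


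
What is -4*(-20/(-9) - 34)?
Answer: 1144/9 ≈ 127.11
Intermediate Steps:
-4*(-20/(-9) - 34) = -4*(-20*(-⅑) - 34) = -4*(20/9 - 34) = -4*(-286/9) = 1144/9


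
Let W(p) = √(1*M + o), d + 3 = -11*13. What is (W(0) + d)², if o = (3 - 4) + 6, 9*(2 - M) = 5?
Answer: (438 - √58)²/9 ≈ 20581.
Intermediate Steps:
M = 13/9 (M = 2 - ⅑*5 = 2 - 5/9 = 13/9 ≈ 1.4444)
o = 5 (o = -1 + 6 = 5)
d = -146 (d = -3 - 11*13 = -3 - 143 = -146)
W(p) = √58/3 (W(p) = √(1*(13/9) + 5) = √(13/9 + 5) = √(58/9) = √58/3)
(W(0) + d)² = (√58/3 - 146)² = (-146 + √58/3)²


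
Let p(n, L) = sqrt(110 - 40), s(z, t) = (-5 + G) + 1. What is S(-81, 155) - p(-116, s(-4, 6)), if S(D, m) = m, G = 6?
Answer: 155 - sqrt(70) ≈ 146.63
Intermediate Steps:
s(z, t) = 2 (s(z, t) = (-5 + 6) + 1 = 1 + 1 = 2)
p(n, L) = sqrt(70)
S(-81, 155) - p(-116, s(-4, 6)) = 155 - sqrt(70)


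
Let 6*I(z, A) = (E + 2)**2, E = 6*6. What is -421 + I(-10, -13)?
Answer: -541/3 ≈ -180.33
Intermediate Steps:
E = 36
I(z, A) = 722/3 (I(z, A) = (36 + 2)**2/6 = (1/6)*38**2 = (1/6)*1444 = 722/3)
-421 + I(-10, -13) = -421 + 722/3 = -541/3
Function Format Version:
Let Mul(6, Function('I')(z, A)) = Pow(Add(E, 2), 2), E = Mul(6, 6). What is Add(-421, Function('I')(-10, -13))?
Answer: Rational(-541, 3) ≈ -180.33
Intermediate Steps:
E = 36
Function('I')(z, A) = Rational(722, 3) (Function('I')(z, A) = Mul(Rational(1, 6), Pow(Add(36, 2), 2)) = Mul(Rational(1, 6), Pow(38, 2)) = Mul(Rational(1, 6), 1444) = Rational(722, 3))
Add(-421, Function('I')(-10, -13)) = Add(-421, Rational(722, 3)) = Rational(-541, 3)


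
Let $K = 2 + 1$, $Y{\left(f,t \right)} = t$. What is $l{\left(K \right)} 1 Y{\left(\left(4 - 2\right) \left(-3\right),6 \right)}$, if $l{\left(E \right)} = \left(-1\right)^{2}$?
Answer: $6$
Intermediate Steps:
$K = 3$
$l{\left(E \right)} = 1$
$l{\left(K \right)} 1 Y{\left(\left(4 - 2\right) \left(-3\right),6 \right)} = 1 \cdot 1 \cdot 6 = 1 \cdot 6 = 6$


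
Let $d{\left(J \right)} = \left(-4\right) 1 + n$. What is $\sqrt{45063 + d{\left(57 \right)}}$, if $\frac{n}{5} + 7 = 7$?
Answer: $\sqrt{45059} \approx 212.27$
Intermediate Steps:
$n = 0$ ($n = -35 + 5 \cdot 7 = -35 + 35 = 0$)
$d{\left(J \right)} = -4$ ($d{\left(J \right)} = \left(-4\right) 1 + 0 = -4 + 0 = -4$)
$\sqrt{45063 + d{\left(57 \right)}} = \sqrt{45063 - 4} = \sqrt{45059}$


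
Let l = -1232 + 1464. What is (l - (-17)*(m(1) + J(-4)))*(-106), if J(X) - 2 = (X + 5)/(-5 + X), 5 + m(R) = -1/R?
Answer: -154654/9 ≈ -17184.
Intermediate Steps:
m(R) = -5 - 1/R
J(X) = 2 + (5 + X)/(-5 + X) (J(X) = 2 + (X + 5)/(-5 + X) = 2 + (5 + X)/(-5 + X))
l = 232
(l - (-17)*(m(1) + J(-4)))*(-106) = (232 - (-17)*((-5 - 1/1) + (-5 + 3*(-4))/(-5 - 4)))*(-106) = (232 - (-17)*((-5 - 1*1) + (-5 - 12)/(-9)))*(-106) = (232 - (-17)*((-5 - 1) - 1/9*(-17)))*(-106) = (232 - (-17)*(-6 + 17/9))*(-106) = (232 - (-17)*(-37)/9)*(-106) = (232 - 1*629/9)*(-106) = (232 - 629/9)*(-106) = (1459/9)*(-106) = -154654/9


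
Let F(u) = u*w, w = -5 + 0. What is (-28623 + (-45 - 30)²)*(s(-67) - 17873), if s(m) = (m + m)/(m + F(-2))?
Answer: 7808794582/19 ≈ 4.1099e+8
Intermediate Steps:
w = -5
F(u) = -5*u (F(u) = u*(-5) = -5*u)
s(m) = 2*m/(10 + m) (s(m) = (m + m)/(m - 5*(-2)) = (2*m)/(m + 10) = (2*m)/(10 + m) = 2*m/(10 + m))
(-28623 + (-45 - 30)²)*(s(-67) - 17873) = (-28623 + (-45 - 30)²)*(2*(-67)/(10 - 67) - 17873) = (-28623 + (-75)²)*(2*(-67)/(-57) - 17873) = (-28623 + 5625)*(2*(-67)*(-1/57) - 17873) = -22998*(134/57 - 17873) = -22998*(-1018627/57) = 7808794582/19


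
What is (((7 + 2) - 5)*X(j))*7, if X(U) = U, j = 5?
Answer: 140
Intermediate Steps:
(((7 + 2) - 5)*X(j))*7 = (((7 + 2) - 5)*5)*7 = ((9 - 5)*5)*7 = (4*5)*7 = 20*7 = 140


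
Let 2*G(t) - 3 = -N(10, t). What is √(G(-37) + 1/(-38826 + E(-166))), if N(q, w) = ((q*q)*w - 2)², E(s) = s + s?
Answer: I*√2626780301906810/19579 ≈ 2617.7*I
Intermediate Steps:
E(s) = 2*s
N(q, w) = (-2 + w*q²)² (N(q, w) = (q²*w - 2)² = (w*q² - 2)² = (-2 + w*q²)²)
G(t) = 3/2 - (-2 + 100*t)²/2 (G(t) = 3/2 + (-(-2 + t*10²)²)/2 = 3/2 + (-(-2 + t*100)²)/2 = 3/2 + (-(-2 + 100*t)²)/2 = 3/2 - (-2 + 100*t)²/2)
√(G(-37) + 1/(-38826 + E(-166))) = √((3/2 - 2*(-1 + 50*(-37))²) + 1/(-38826 + 2*(-166))) = √((3/2 - 2*(-1 - 1850)²) + 1/(-38826 - 332)) = √((3/2 - 2*(-1851)²) + 1/(-39158)) = √((3/2 - 2*3426201) - 1/39158) = √((3/2 - 6852402) - 1/39158) = √(-13704801/2 - 1/39158) = √(-134163149390/19579) = I*√2626780301906810/19579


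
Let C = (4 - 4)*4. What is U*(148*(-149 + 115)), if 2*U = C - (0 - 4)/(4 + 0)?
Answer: -2516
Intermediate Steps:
C = 0 (C = 0*4 = 0)
U = ½ (U = (0 - (0 - 4)/(4 + 0))/2 = (0 - (-4)/4)/2 = (0 - 1*(-1))/2 = (0 + 1)/2 = (½)*1 = ½ ≈ 0.50000)
U*(148*(-149 + 115)) = (148*(-149 + 115))/2 = (148*(-34))/2 = (½)*(-5032) = -2516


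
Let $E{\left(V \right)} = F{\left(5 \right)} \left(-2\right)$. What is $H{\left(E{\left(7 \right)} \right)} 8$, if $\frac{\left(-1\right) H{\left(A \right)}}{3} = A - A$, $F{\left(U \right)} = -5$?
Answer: $0$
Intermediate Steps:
$E{\left(V \right)} = 10$ ($E{\left(V \right)} = \left(-5\right) \left(-2\right) = 10$)
$H{\left(A \right)} = 0$ ($H{\left(A \right)} = - 3 \left(A - A\right) = \left(-3\right) 0 = 0$)
$H{\left(E{\left(7 \right)} \right)} 8 = 0 \cdot 8 = 0$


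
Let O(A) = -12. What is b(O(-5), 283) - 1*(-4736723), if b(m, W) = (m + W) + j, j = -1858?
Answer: 4735136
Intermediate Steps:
b(m, W) = -1858 + W + m (b(m, W) = (m + W) - 1858 = (W + m) - 1858 = -1858 + W + m)
b(O(-5), 283) - 1*(-4736723) = (-1858 + 283 - 12) - 1*(-4736723) = -1587 + 4736723 = 4735136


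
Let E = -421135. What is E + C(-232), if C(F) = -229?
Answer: -421364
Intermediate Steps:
E + C(-232) = -421135 - 229 = -421364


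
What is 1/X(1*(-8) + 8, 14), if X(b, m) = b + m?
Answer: 1/14 ≈ 0.071429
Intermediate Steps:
1/X(1*(-8) + 8, 14) = 1/((1*(-8) + 8) + 14) = 1/((-8 + 8) + 14) = 1/(0 + 14) = 1/14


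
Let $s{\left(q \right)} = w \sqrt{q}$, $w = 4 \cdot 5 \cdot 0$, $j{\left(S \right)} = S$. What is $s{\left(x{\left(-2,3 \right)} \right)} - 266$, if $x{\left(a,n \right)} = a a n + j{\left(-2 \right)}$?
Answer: $-266$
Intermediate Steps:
$w = 0$ ($w = 20 \cdot 0 = 0$)
$x{\left(a,n \right)} = -2 + n a^{2}$ ($x{\left(a,n \right)} = a a n - 2 = a^{2} n - 2 = n a^{2} - 2 = -2 + n a^{2}$)
$s{\left(q \right)} = 0$ ($s{\left(q \right)} = 0 \sqrt{q} = 0$)
$s{\left(x{\left(-2,3 \right)} \right)} - 266 = 0 - 266 = -266$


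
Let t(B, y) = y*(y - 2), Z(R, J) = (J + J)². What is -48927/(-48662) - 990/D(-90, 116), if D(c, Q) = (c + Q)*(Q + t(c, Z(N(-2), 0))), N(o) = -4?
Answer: 856797/1265212 ≈ 0.67720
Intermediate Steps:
Z(R, J) = 4*J² (Z(R, J) = (2*J)² = 4*J²)
t(B, y) = y*(-2 + y)
D(c, Q) = Q*(Q + c) (D(c, Q) = (c + Q)*(Q + (4*0²)*(-2 + 4*0²)) = (Q + c)*(Q + (4*0)*(-2 + 4*0)) = (Q + c)*(Q + 0*(-2 + 0)) = (Q + c)*(Q + 0*(-2)) = (Q + c)*(Q + 0) = (Q + c)*Q = Q*(Q + c))
-48927/(-48662) - 990/D(-90, 116) = -48927/(-48662) - 990*1/(116*(116 - 90)) = -48927*(-1/48662) - 990/(116*26) = 48927/48662 - 990/3016 = 48927/48662 - 990*1/3016 = 48927/48662 - 495/1508 = 856797/1265212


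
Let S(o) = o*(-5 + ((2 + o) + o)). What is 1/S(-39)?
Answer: 1/3159 ≈ 0.00031656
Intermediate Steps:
S(o) = o*(-3 + 2*o) (S(o) = o*(-5 + (2 + 2*o)) = o*(-3 + 2*o))
1/S(-39) = 1/(-39*(-3 + 2*(-39))) = 1/(-39*(-3 - 78)) = 1/(-39*(-81)) = 1/3159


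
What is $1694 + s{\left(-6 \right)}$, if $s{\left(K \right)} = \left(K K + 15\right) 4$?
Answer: $1898$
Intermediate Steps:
$s{\left(K \right)} = 60 + 4 K^{2}$ ($s{\left(K \right)} = \left(K^{2} + 15\right) 4 = \left(15 + K^{2}\right) 4 = 60 + 4 K^{2}$)
$1694 + s{\left(-6 \right)} = 1694 + \left(60 + 4 \left(-6\right)^{2}\right) = 1694 + \left(60 + 4 \cdot 36\right) = 1694 + \left(60 + 144\right) = 1694 + 204 = 1898$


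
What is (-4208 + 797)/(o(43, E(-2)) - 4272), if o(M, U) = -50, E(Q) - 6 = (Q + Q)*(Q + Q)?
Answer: 3411/4322 ≈ 0.78922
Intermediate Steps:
E(Q) = 6 + 4*Q² (E(Q) = 6 + (Q + Q)*(Q + Q) = 6 + (2*Q)*(2*Q) = 6 + 4*Q²)
(-4208 + 797)/(o(43, E(-2)) - 4272) = (-4208 + 797)/(-50 - 4272) = -3411/(-4322) = -3411*(-1/4322) = 3411/4322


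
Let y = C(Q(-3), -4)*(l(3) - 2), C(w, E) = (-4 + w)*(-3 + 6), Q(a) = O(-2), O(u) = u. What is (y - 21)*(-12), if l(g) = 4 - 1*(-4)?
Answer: 1548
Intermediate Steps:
l(g) = 8 (l(g) = 4 + 4 = 8)
Q(a) = -2
C(w, E) = -12 + 3*w (C(w, E) = (-4 + w)*3 = -12 + 3*w)
y = -108 (y = (-12 + 3*(-2))*(8 - 2) = (-12 - 6)*6 = -18*6 = -108)
(y - 21)*(-12) = (-108 - 21)*(-12) = -129*(-12) = 1548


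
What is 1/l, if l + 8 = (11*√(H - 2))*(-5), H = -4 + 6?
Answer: -⅛ ≈ -0.12500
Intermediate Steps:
H = 2
l = -8 (l = -8 + (11*√(2 - 2))*(-5) = -8 + (11*√0)*(-5) = -8 + (11*0)*(-5) = -8 + 0*(-5) = -8 + 0 = -8)
1/l = 1/(-8) = -⅛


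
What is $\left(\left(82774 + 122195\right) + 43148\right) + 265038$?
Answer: $513155$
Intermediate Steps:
$\left(\left(82774 + 122195\right) + 43148\right) + 265038 = \left(204969 + 43148\right) + 265038 = 248117 + 265038 = 513155$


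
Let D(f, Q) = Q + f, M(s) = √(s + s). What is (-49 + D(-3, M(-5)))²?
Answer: (52 - I*√10)² ≈ 2694.0 - 328.88*I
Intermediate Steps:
M(s) = √2*√s (M(s) = √(2*s) = √2*√s)
(-49 + D(-3, M(-5)))² = (-49 + (√2*√(-5) - 3))² = (-49 + (√2*(I*√5) - 3))² = (-49 + (I*√10 - 3))² = (-49 + (-3 + I*√10))² = (-52 + I*√10)²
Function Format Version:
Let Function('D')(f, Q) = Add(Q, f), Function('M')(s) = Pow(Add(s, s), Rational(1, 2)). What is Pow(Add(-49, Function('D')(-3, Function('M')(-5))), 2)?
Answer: Pow(Add(52, Mul(-1, I, Pow(10, Rational(1, 2)))), 2) ≈ Add(2694.0, Mul(-328.88, I))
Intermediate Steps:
Function('M')(s) = Mul(Pow(2, Rational(1, 2)), Pow(s, Rational(1, 2))) (Function('M')(s) = Pow(Mul(2, s), Rational(1, 2)) = Mul(Pow(2, Rational(1, 2)), Pow(s, Rational(1, 2))))
Pow(Add(-49, Function('D')(-3, Function('M')(-5))), 2) = Pow(Add(-49, Add(Mul(Pow(2, Rational(1, 2)), Pow(-5, Rational(1, 2))), -3)), 2) = Pow(Add(-49, Add(Mul(Pow(2, Rational(1, 2)), Mul(I, Pow(5, Rational(1, 2)))), -3)), 2) = Pow(Add(-49, Add(Mul(I, Pow(10, Rational(1, 2))), -3)), 2) = Pow(Add(-49, Add(-3, Mul(I, Pow(10, Rational(1, 2))))), 2) = Pow(Add(-52, Mul(I, Pow(10, Rational(1, 2)))), 2)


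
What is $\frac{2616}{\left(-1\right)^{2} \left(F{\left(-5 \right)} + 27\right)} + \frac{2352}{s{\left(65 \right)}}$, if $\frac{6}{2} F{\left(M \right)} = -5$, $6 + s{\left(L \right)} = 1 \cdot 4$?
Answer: $- \frac{20382}{19} \approx -1072.7$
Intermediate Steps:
$s{\left(L \right)} = -2$ ($s{\left(L \right)} = -6 + 1 \cdot 4 = -6 + 4 = -2$)
$F{\left(M \right)} = - \frac{5}{3}$ ($F{\left(M \right)} = \frac{1}{3} \left(-5\right) = - \frac{5}{3}$)
$\frac{2616}{\left(-1\right)^{2} \left(F{\left(-5 \right)} + 27\right)} + \frac{2352}{s{\left(65 \right)}} = \frac{2616}{\left(-1\right)^{2} \left(- \frac{5}{3} + 27\right)} + \frac{2352}{-2} = \frac{2616}{1 \cdot \frac{76}{3}} + 2352 \left(- \frac{1}{2}\right) = \frac{2616}{\frac{76}{3}} - 1176 = 2616 \cdot \frac{3}{76} - 1176 = \frac{1962}{19} - 1176 = - \frac{20382}{19}$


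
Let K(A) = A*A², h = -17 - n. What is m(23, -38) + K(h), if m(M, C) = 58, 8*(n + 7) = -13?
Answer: -271067/512 ≈ -529.43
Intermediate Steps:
n = -69/8 (n = -7 + (⅛)*(-13) = -7 - 13/8 = -69/8 ≈ -8.6250)
h = -67/8 (h = -17 - 1*(-69/8) = -17 + 69/8 = -67/8 ≈ -8.3750)
K(A) = A³
m(23, -38) + K(h) = 58 + (-67/8)³ = 58 - 300763/512 = -271067/512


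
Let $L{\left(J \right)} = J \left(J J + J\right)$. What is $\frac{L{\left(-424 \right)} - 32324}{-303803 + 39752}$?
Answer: $\frac{76077572}{264051} \approx 288.12$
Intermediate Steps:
$L{\left(J \right)} = J \left(J + J^{2}\right)$ ($L{\left(J \right)} = J \left(J^{2} + J\right) = J \left(J + J^{2}\right)$)
$\frac{L{\left(-424 \right)} - 32324}{-303803 + 39752} = \frac{\left(-424\right)^{2} \left(1 - 424\right) - 32324}{-303803 + 39752} = \frac{179776 \left(-423\right) - 32324}{-264051} = \left(-76045248 - 32324\right) \left(- \frac{1}{264051}\right) = \left(-76077572\right) \left(- \frac{1}{264051}\right) = \frac{76077572}{264051}$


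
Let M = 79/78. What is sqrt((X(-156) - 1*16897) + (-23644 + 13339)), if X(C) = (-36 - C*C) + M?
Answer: I*sqrt(313770054)/78 ≈ 227.1*I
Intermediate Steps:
M = 79/78 (M = 79*(1/78) = 79/78 ≈ 1.0128)
X(C) = -2729/78 - C**2 (X(C) = (-36 - C*C) + 79/78 = (-36 - C**2) + 79/78 = -2729/78 - C**2)
sqrt((X(-156) - 1*16897) + (-23644 + 13339)) = sqrt(((-2729/78 - 1*(-156)**2) - 1*16897) + (-23644 + 13339)) = sqrt(((-2729/78 - 1*24336) - 16897) - 10305) = sqrt(((-2729/78 - 24336) - 16897) - 10305) = sqrt((-1900937/78 - 16897) - 10305) = sqrt(-3218903/78 - 10305) = sqrt(-4022693/78) = I*sqrt(313770054)/78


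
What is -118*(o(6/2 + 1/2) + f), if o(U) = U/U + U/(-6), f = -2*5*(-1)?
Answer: -7375/6 ≈ -1229.2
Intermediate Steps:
f = 10 (f = -10*(-1) = 10)
o(U) = 1 - U/6 (o(U) = 1 + U*(-⅙) = 1 - U/6)
-118*(o(6/2 + 1/2) + f) = -118*((1 - (6/2 + 1/2)/6) + 10) = -118*((1 - (6*(½) + 1*(½))/6) + 10) = -118*((1 - (3 + ½)/6) + 10) = -118*((1 - ⅙*7/2) + 10) = -118*((1 - 7/12) + 10) = -118*(5/12 + 10) = -118*125/12 = -7375/6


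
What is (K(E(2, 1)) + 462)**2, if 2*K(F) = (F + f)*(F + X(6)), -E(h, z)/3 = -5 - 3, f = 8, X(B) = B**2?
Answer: 2022084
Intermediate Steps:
E(h, z) = 24 (E(h, z) = -3*(-5 - 3) = -3*(-8) = 24)
K(F) = (8 + F)*(36 + F)/2 (K(F) = ((F + 8)*(F + 6**2))/2 = ((8 + F)*(F + 36))/2 = ((8 + F)*(36 + F))/2 = (8 + F)*(36 + F)/2)
(K(E(2, 1)) + 462)**2 = ((144 + (1/2)*24**2 + 22*24) + 462)**2 = ((144 + (1/2)*576 + 528) + 462)**2 = ((144 + 288 + 528) + 462)**2 = (960 + 462)**2 = 1422**2 = 2022084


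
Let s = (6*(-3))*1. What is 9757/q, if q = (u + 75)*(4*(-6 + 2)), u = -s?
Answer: -9757/1488 ≈ -6.5571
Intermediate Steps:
s = -18 (s = -18*1 = -18)
u = 18 (u = -1*(-18) = 18)
q = -1488 (q = (18 + 75)*(4*(-6 + 2)) = 93*(4*(-4)) = 93*(-16) = -1488)
9757/q = 9757/(-1488) = 9757*(-1/1488) = -9757/1488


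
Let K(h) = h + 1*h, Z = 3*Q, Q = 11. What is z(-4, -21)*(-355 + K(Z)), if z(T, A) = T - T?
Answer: 0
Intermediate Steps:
z(T, A) = 0
Z = 33 (Z = 3*11 = 33)
K(h) = 2*h (K(h) = h + h = 2*h)
z(-4, -21)*(-355 + K(Z)) = 0*(-355 + 2*33) = 0*(-355 + 66) = 0*(-289) = 0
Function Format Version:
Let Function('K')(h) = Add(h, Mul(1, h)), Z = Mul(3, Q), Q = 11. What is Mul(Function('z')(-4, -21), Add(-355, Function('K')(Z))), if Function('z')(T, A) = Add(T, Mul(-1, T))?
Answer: 0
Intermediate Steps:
Function('z')(T, A) = 0
Z = 33 (Z = Mul(3, 11) = 33)
Function('K')(h) = Mul(2, h) (Function('K')(h) = Add(h, h) = Mul(2, h))
Mul(Function('z')(-4, -21), Add(-355, Function('K')(Z))) = Mul(0, Add(-355, Mul(2, 33))) = Mul(0, Add(-355, 66)) = Mul(0, -289) = 0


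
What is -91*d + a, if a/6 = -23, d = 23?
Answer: -2231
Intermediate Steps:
a = -138 (a = 6*(-23) = -138)
-91*d + a = -91*23 - 138 = -2093 - 138 = -2231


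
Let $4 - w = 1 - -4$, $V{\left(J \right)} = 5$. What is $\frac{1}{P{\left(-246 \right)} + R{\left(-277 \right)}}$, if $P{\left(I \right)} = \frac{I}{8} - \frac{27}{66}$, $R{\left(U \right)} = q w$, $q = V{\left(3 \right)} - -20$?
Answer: $- \frac{44}{2471} \approx -0.017807$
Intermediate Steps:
$w = -1$ ($w = 4 - \left(1 - -4\right) = 4 - \left(1 + 4\right) = 4 - 5 = -1$)
$q = 25$ ($q = 5 - -20 = 5 + 20 = 25$)
$R{\left(U \right)} = -25$ ($R{\left(U \right)} = 25 \left(-1\right) = -25$)
$P{\left(I \right)} = - \frac{9}{22} + \frac{I}{8}$ ($P{\left(I \right)} = I \frac{1}{8} - \frac{9}{22} = \frac{I}{8} - \frac{9}{22} = - \frac{9}{22} + \frac{I}{8}$)
$\frac{1}{P{\left(-246 \right)} + R{\left(-277 \right)}} = \frac{1}{\left(- \frac{9}{22} + \frac{1}{8} \left(-246\right)\right) - 25} = \frac{1}{\left(- \frac{9}{22} - \frac{123}{4}\right) - 25} = \frac{1}{- \frac{1371}{44} - 25} = \frac{1}{- \frac{2471}{44}} = - \frac{44}{2471}$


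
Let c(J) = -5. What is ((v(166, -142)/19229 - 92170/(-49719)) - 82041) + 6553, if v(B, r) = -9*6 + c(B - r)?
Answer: -72168280187179/956046651 ≈ -75486.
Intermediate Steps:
v(B, r) = -59 (v(B, r) = -9*6 - 5 = -54 - 5 = -59)
((v(166, -142)/19229 - 92170/(-49719)) - 82041) + 6553 = ((-59/19229 - 92170/(-49719)) - 82041) + 6553 = ((-59*1/19229 - 92170*(-1/49719)) - 82041) + 6553 = ((-59/19229 + 92170/49719) - 82041) + 6553 = (1769403509/956046651 - 82041) + 6553 = -78433253891182/956046651 + 6553 = -72168280187179/956046651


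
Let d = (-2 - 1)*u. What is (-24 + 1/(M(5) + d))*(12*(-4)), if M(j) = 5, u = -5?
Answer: 5748/5 ≈ 1149.6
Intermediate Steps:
d = 15 (d = (-2 - 1)*(-5) = -3*(-5) = 15)
(-24 + 1/(M(5) + d))*(12*(-4)) = (-24 + 1/(5 + 15))*(12*(-4)) = (-24 + 1/20)*(-48) = -479/20*(-48) = 5748/5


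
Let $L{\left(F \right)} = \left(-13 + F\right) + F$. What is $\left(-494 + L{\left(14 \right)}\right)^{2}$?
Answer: $229441$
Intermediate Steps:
$L{\left(F \right)} = -13 + 2 F$
$\left(-494 + L{\left(14 \right)}\right)^{2} = \left(-494 + \left(-13 + 2 \cdot 14\right)\right)^{2} = \left(-494 + \left(-13 + 28\right)\right)^{2} = \left(-494 + 15\right)^{2} = \left(-479\right)^{2} = 229441$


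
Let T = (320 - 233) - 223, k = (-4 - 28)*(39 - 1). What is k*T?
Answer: 165376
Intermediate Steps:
k = -1216 (k = -32*38 = -1216)
T = -136 (T = 87 - 223 = -136)
k*T = -1216*(-136) = 165376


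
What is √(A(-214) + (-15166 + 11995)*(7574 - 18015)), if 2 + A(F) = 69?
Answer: √33108478 ≈ 5754.0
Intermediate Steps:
A(F) = 67 (A(F) = -2 + 69 = 67)
√(A(-214) + (-15166 + 11995)*(7574 - 18015)) = √(67 + (-15166 + 11995)*(7574 - 18015)) = √(67 - 3171*(-10441)) = √(67 + 33108411) = √33108478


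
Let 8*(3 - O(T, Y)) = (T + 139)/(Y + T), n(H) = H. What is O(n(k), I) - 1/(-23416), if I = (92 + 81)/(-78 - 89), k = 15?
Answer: 4024731/2482096 ≈ 1.6215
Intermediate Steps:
I = -173/167 (I = 173/(-167) = 173*(-1/167) = -173/167 ≈ -1.0359)
O(T, Y) = 3 - (139 + T)/(8*(T + Y)) (O(T, Y) = 3 - (T + 139)/(8*(Y + T)) = 3 - (139 + T)/(8*(T + Y)))
O(n(k), I) - 1/(-23416) = (-139 + 23*15 + 24*(-173/167))/(8*(15 - 173/167)) - 1/(-23416) = (-139 + 345 - 4152/167)/(8*(2332/167)) - 1*(-1/23416) = (⅛)*(167/2332)*(30250/167) + 1/23416 = 1375/848 + 1/23416 = 4024731/2482096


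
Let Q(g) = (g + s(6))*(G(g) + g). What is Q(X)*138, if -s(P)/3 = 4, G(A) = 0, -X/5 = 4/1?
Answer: 88320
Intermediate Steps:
X = -20 (X = -20/1 = -20 ≈ -20.000)
s(P) = -12 (s(P) = -3*4 = -12)
Q(g) = g*(-12 + g) (Q(g) = (g - 12)*(0 + g) = (-12 + g)*g = g*(-12 + g))
Q(X)*138 = -20*(-12 - 20)*138 = -20*(-32)*138 = 640*138 = 88320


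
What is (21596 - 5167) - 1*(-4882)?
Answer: 21311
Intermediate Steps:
(21596 - 5167) - 1*(-4882) = 16429 + 4882 = 21311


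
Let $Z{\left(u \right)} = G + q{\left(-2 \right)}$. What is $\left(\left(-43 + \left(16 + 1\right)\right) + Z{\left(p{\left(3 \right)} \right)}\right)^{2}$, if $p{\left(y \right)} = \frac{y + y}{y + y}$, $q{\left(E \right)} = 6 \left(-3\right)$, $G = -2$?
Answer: $2116$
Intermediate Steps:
$q{\left(E \right)} = -18$
$p{\left(y \right)} = 1$ ($p{\left(y \right)} = \frac{2 y}{2 y} = 2 y \frac{1}{2 y} = 1$)
$Z{\left(u \right)} = -20$ ($Z{\left(u \right)} = -2 - 18 = -20$)
$\left(\left(-43 + \left(16 + 1\right)\right) + Z{\left(p{\left(3 \right)} \right)}\right)^{2} = \left(\left(-43 + \left(16 + 1\right)\right) - 20\right)^{2} = \left(\left(-43 + 17\right) - 20\right)^{2} = \left(-26 - 20\right)^{2} = \left(-46\right)^{2} = 2116$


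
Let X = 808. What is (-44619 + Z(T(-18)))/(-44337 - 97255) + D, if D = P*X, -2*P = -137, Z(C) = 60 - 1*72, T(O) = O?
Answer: 7836878647/141592 ≈ 55348.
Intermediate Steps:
Z(C) = -12 (Z(C) = 60 - 72 = -12)
P = 137/2 (P = -1/2*(-137) = 137/2 ≈ 68.500)
D = 55348 (D = (137/2)*808 = 55348)
(-44619 + Z(T(-18)))/(-44337 - 97255) + D = (-44619 - 12)/(-44337 - 97255) + 55348 = -44631/(-141592) + 55348 = -44631*(-1/141592) + 55348 = 44631/141592 + 55348 = 7836878647/141592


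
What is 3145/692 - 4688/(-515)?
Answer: 4863771/356380 ≈ 13.648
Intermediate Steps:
3145/692 - 4688/(-515) = 3145*(1/692) - 4688*(-1/515) = 3145/692 + 4688/515 = 4863771/356380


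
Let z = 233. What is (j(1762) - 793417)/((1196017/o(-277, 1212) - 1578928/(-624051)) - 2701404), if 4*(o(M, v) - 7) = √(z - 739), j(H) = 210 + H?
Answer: 43033351367311285600827855/141383240628593146906777394 - 122878812202634362887855*I*√506/282766481257186293813554788 ≈ 0.30437 - 0.0097752*I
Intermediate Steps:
o(M, v) = 7 + I*√506/4 (o(M, v) = 7 + √(233 - 739)/4 = 7 + √(-506)/4 = 7 + (I*√506)/4 = 7 + I*√506/4)
(j(1762) - 793417)/((1196017/o(-277, 1212) - 1578928/(-624051)) - 2701404) = ((210 + 1762) - 793417)/((1196017/(7 + I*√506/4) - 1578928/(-624051)) - 2701404) = (1972 - 793417)/((1196017/(7 + I*√506/4) - 1578928*(-1/624051)) - 2701404) = -791445/((1196017/(7 + I*√506/4) + 1578928/624051) - 2701404) = -791445/((1578928/624051 + 1196017/(7 + I*√506/4)) - 2701404) = -791445/(-1685812288676/624051 + 1196017/(7 + I*√506/4))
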